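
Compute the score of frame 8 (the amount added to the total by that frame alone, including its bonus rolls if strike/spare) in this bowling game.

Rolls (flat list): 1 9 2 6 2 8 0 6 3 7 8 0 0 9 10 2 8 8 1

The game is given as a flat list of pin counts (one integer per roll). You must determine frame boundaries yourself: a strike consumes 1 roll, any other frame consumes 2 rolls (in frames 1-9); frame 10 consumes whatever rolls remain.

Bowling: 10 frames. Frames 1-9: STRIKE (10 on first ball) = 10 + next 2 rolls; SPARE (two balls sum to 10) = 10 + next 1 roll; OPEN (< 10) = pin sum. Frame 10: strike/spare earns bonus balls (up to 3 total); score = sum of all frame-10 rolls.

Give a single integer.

Frame 1: SPARE (1+9=10). 10 + next roll (2) = 12. Cumulative: 12
Frame 2: OPEN (2+6=8). Cumulative: 20
Frame 3: SPARE (2+8=10). 10 + next roll (0) = 10. Cumulative: 30
Frame 4: OPEN (0+6=6). Cumulative: 36
Frame 5: SPARE (3+7=10). 10 + next roll (8) = 18. Cumulative: 54
Frame 6: OPEN (8+0=8). Cumulative: 62
Frame 7: OPEN (0+9=9). Cumulative: 71
Frame 8: STRIKE. 10 + next two rolls (2+8) = 20. Cumulative: 91
Frame 9: SPARE (2+8=10). 10 + next roll (8) = 18. Cumulative: 109
Frame 10: OPEN. Sum of all frame-10 rolls (8+1) = 9. Cumulative: 118

Answer: 20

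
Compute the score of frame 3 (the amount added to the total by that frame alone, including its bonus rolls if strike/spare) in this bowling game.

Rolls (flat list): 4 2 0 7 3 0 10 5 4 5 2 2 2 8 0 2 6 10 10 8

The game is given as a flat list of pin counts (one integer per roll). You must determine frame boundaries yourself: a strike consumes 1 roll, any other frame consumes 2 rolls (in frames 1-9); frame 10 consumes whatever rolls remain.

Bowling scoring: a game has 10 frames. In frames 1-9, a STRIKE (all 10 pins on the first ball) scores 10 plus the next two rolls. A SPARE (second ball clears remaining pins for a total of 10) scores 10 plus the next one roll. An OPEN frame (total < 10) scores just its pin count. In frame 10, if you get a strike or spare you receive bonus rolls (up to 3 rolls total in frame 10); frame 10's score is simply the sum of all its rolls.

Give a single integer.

Frame 1: OPEN (4+2=6). Cumulative: 6
Frame 2: OPEN (0+7=7). Cumulative: 13
Frame 3: OPEN (3+0=3). Cumulative: 16
Frame 4: STRIKE. 10 + next two rolls (5+4) = 19. Cumulative: 35
Frame 5: OPEN (5+4=9). Cumulative: 44

Answer: 3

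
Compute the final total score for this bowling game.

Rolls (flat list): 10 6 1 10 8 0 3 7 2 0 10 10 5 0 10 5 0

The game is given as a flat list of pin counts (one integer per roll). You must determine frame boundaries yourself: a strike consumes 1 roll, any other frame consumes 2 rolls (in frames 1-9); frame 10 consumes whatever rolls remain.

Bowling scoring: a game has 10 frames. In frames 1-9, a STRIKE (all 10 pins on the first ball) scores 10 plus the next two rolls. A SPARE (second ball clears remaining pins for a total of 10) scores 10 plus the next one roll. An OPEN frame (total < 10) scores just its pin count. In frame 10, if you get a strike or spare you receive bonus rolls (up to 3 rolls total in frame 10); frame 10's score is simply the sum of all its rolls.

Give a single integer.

Answer: 124

Derivation:
Frame 1: STRIKE. 10 + next two rolls (6+1) = 17. Cumulative: 17
Frame 2: OPEN (6+1=7). Cumulative: 24
Frame 3: STRIKE. 10 + next two rolls (8+0) = 18. Cumulative: 42
Frame 4: OPEN (8+0=8). Cumulative: 50
Frame 5: SPARE (3+7=10). 10 + next roll (2) = 12. Cumulative: 62
Frame 6: OPEN (2+0=2). Cumulative: 64
Frame 7: STRIKE. 10 + next two rolls (10+5) = 25. Cumulative: 89
Frame 8: STRIKE. 10 + next two rolls (5+0) = 15. Cumulative: 104
Frame 9: OPEN (5+0=5). Cumulative: 109
Frame 10: STRIKE. Sum of all frame-10 rolls (10+5+0) = 15. Cumulative: 124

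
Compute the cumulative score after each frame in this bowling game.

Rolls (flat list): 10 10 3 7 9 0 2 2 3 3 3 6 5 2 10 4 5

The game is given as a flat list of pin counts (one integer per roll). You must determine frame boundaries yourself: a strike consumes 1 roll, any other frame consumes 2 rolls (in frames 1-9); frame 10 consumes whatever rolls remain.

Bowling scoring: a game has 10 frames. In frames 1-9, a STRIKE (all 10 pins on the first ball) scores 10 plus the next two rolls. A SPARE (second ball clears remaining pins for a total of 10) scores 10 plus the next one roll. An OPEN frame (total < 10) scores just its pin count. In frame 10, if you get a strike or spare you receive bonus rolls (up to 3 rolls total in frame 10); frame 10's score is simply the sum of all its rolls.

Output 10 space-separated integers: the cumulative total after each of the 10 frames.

Answer: 23 43 62 71 75 81 90 97 116 125

Derivation:
Frame 1: STRIKE. 10 + next two rolls (10+3) = 23. Cumulative: 23
Frame 2: STRIKE. 10 + next two rolls (3+7) = 20. Cumulative: 43
Frame 3: SPARE (3+7=10). 10 + next roll (9) = 19. Cumulative: 62
Frame 4: OPEN (9+0=9). Cumulative: 71
Frame 5: OPEN (2+2=4). Cumulative: 75
Frame 6: OPEN (3+3=6). Cumulative: 81
Frame 7: OPEN (3+6=9). Cumulative: 90
Frame 8: OPEN (5+2=7). Cumulative: 97
Frame 9: STRIKE. 10 + next two rolls (4+5) = 19. Cumulative: 116
Frame 10: OPEN. Sum of all frame-10 rolls (4+5) = 9. Cumulative: 125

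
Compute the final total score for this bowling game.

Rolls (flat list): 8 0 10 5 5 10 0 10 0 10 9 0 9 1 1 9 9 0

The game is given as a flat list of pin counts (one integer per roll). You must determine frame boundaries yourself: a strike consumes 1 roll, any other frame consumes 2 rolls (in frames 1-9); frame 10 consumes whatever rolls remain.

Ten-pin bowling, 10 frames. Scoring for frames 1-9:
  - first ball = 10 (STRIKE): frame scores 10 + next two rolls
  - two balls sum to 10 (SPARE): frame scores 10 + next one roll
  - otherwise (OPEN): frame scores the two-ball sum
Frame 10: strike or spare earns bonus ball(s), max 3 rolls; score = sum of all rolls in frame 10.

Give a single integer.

Frame 1: OPEN (8+0=8). Cumulative: 8
Frame 2: STRIKE. 10 + next two rolls (5+5) = 20. Cumulative: 28
Frame 3: SPARE (5+5=10). 10 + next roll (10) = 20. Cumulative: 48
Frame 4: STRIKE. 10 + next two rolls (0+10) = 20. Cumulative: 68
Frame 5: SPARE (0+10=10). 10 + next roll (0) = 10. Cumulative: 78
Frame 6: SPARE (0+10=10). 10 + next roll (9) = 19. Cumulative: 97
Frame 7: OPEN (9+0=9). Cumulative: 106
Frame 8: SPARE (9+1=10). 10 + next roll (1) = 11. Cumulative: 117
Frame 9: SPARE (1+9=10). 10 + next roll (9) = 19. Cumulative: 136
Frame 10: OPEN. Sum of all frame-10 rolls (9+0) = 9. Cumulative: 145

Answer: 145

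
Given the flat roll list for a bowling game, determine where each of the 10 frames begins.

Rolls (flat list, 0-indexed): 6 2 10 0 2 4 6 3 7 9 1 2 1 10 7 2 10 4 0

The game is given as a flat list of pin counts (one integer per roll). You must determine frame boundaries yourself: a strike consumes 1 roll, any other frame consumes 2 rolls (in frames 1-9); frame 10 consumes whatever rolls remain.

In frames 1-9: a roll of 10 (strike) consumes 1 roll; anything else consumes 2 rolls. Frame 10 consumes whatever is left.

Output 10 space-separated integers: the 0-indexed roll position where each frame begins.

Answer: 0 2 3 5 7 9 11 13 14 16

Derivation:
Frame 1 starts at roll index 0: rolls=6,2 (sum=8), consumes 2 rolls
Frame 2 starts at roll index 2: roll=10 (strike), consumes 1 roll
Frame 3 starts at roll index 3: rolls=0,2 (sum=2), consumes 2 rolls
Frame 4 starts at roll index 5: rolls=4,6 (sum=10), consumes 2 rolls
Frame 5 starts at roll index 7: rolls=3,7 (sum=10), consumes 2 rolls
Frame 6 starts at roll index 9: rolls=9,1 (sum=10), consumes 2 rolls
Frame 7 starts at roll index 11: rolls=2,1 (sum=3), consumes 2 rolls
Frame 8 starts at roll index 13: roll=10 (strike), consumes 1 roll
Frame 9 starts at roll index 14: rolls=7,2 (sum=9), consumes 2 rolls
Frame 10 starts at roll index 16: 3 remaining rolls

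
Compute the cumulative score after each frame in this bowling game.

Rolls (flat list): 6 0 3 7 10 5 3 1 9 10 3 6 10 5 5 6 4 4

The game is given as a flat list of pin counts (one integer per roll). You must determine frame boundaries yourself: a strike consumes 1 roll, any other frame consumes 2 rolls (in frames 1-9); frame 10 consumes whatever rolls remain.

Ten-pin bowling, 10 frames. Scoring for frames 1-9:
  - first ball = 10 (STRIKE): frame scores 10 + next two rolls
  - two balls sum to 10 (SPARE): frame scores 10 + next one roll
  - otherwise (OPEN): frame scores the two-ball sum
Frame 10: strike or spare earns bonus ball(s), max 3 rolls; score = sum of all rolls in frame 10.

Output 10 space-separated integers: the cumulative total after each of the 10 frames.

Answer: 6 26 44 52 72 91 100 120 136 150

Derivation:
Frame 1: OPEN (6+0=6). Cumulative: 6
Frame 2: SPARE (3+7=10). 10 + next roll (10) = 20. Cumulative: 26
Frame 3: STRIKE. 10 + next two rolls (5+3) = 18. Cumulative: 44
Frame 4: OPEN (5+3=8). Cumulative: 52
Frame 5: SPARE (1+9=10). 10 + next roll (10) = 20. Cumulative: 72
Frame 6: STRIKE. 10 + next two rolls (3+6) = 19. Cumulative: 91
Frame 7: OPEN (3+6=9). Cumulative: 100
Frame 8: STRIKE. 10 + next two rolls (5+5) = 20. Cumulative: 120
Frame 9: SPARE (5+5=10). 10 + next roll (6) = 16. Cumulative: 136
Frame 10: SPARE. Sum of all frame-10 rolls (6+4+4) = 14. Cumulative: 150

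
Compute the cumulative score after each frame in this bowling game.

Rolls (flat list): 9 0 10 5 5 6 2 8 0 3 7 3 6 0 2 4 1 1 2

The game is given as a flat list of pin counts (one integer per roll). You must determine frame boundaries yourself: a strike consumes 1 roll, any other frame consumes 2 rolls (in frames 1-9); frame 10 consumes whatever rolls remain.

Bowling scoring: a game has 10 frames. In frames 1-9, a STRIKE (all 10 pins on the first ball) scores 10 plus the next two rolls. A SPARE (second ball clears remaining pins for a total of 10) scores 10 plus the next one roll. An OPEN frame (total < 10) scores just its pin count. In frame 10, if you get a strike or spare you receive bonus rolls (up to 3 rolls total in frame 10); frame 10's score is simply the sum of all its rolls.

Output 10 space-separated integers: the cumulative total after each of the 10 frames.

Frame 1: OPEN (9+0=9). Cumulative: 9
Frame 2: STRIKE. 10 + next two rolls (5+5) = 20. Cumulative: 29
Frame 3: SPARE (5+5=10). 10 + next roll (6) = 16. Cumulative: 45
Frame 4: OPEN (6+2=8). Cumulative: 53
Frame 5: OPEN (8+0=8). Cumulative: 61
Frame 6: SPARE (3+7=10). 10 + next roll (3) = 13. Cumulative: 74
Frame 7: OPEN (3+6=9). Cumulative: 83
Frame 8: OPEN (0+2=2). Cumulative: 85
Frame 9: OPEN (4+1=5). Cumulative: 90
Frame 10: OPEN. Sum of all frame-10 rolls (1+2) = 3. Cumulative: 93

Answer: 9 29 45 53 61 74 83 85 90 93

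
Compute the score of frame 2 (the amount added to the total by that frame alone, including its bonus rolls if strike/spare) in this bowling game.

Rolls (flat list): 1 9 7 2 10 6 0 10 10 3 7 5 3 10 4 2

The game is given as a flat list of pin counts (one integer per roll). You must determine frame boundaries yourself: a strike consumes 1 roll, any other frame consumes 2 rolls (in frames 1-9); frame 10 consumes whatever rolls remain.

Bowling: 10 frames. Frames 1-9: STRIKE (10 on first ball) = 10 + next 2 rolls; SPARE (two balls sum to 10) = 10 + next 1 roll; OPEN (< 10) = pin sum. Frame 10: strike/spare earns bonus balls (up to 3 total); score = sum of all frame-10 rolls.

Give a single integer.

Frame 1: SPARE (1+9=10). 10 + next roll (7) = 17. Cumulative: 17
Frame 2: OPEN (7+2=9). Cumulative: 26
Frame 3: STRIKE. 10 + next two rolls (6+0) = 16. Cumulative: 42
Frame 4: OPEN (6+0=6). Cumulative: 48

Answer: 9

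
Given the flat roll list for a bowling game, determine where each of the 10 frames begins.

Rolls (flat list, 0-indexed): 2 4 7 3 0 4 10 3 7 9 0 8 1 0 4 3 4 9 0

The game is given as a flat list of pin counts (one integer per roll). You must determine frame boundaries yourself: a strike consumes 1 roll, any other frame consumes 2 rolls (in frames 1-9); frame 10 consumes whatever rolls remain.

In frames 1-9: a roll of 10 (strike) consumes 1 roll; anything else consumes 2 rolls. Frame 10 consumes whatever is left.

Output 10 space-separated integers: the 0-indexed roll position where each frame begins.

Frame 1 starts at roll index 0: rolls=2,4 (sum=6), consumes 2 rolls
Frame 2 starts at roll index 2: rolls=7,3 (sum=10), consumes 2 rolls
Frame 3 starts at roll index 4: rolls=0,4 (sum=4), consumes 2 rolls
Frame 4 starts at roll index 6: roll=10 (strike), consumes 1 roll
Frame 5 starts at roll index 7: rolls=3,7 (sum=10), consumes 2 rolls
Frame 6 starts at roll index 9: rolls=9,0 (sum=9), consumes 2 rolls
Frame 7 starts at roll index 11: rolls=8,1 (sum=9), consumes 2 rolls
Frame 8 starts at roll index 13: rolls=0,4 (sum=4), consumes 2 rolls
Frame 9 starts at roll index 15: rolls=3,4 (sum=7), consumes 2 rolls
Frame 10 starts at roll index 17: 2 remaining rolls

Answer: 0 2 4 6 7 9 11 13 15 17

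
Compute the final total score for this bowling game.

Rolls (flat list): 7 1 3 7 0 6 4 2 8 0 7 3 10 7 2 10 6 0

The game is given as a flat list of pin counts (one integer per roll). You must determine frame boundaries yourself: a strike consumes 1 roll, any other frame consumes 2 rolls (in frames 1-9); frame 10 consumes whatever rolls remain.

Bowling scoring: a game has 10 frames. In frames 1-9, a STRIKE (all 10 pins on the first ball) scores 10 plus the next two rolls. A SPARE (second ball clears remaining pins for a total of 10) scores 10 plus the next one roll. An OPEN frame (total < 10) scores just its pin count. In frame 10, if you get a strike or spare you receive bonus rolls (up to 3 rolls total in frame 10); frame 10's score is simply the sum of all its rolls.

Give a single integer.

Frame 1: OPEN (7+1=8). Cumulative: 8
Frame 2: SPARE (3+7=10). 10 + next roll (0) = 10. Cumulative: 18
Frame 3: OPEN (0+6=6). Cumulative: 24
Frame 4: OPEN (4+2=6). Cumulative: 30
Frame 5: OPEN (8+0=8). Cumulative: 38
Frame 6: SPARE (7+3=10). 10 + next roll (10) = 20. Cumulative: 58
Frame 7: STRIKE. 10 + next two rolls (7+2) = 19. Cumulative: 77
Frame 8: OPEN (7+2=9). Cumulative: 86
Frame 9: STRIKE. 10 + next two rolls (6+0) = 16. Cumulative: 102
Frame 10: OPEN. Sum of all frame-10 rolls (6+0) = 6. Cumulative: 108

Answer: 108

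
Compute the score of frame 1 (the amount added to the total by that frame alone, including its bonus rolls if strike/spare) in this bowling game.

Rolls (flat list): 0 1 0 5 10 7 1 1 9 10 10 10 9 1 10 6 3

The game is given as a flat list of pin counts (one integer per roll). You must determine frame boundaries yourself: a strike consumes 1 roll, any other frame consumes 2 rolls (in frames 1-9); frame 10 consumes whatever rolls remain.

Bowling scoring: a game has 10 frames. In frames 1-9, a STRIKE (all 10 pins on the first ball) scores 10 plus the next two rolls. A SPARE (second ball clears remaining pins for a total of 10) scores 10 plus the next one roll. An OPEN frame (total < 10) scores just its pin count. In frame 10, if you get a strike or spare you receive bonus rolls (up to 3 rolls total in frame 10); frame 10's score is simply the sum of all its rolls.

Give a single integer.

Answer: 1

Derivation:
Frame 1: OPEN (0+1=1). Cumulative: 1
Frame 2: OPEN (0+5=5). Cumulative: 6
Frame 3: STRIKE. 10 + next two rolls (7+1) = 18. Cumulative: 24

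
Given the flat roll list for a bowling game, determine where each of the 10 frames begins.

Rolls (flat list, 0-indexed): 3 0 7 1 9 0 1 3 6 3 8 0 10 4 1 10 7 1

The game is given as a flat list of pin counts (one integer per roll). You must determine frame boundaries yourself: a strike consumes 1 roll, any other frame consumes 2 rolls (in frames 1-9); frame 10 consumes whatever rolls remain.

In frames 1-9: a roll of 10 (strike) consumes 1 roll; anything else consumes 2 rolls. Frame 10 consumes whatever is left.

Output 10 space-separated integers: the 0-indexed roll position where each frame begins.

Frame 1 starts at roll index 0: rolls=3,0 (sum=3), consumes 2 rolls
Frame 2 starts at roll index 2: rolls=7,1 (sum=8), consumes 2 rolls
Frame 3 starts at roll index 4: rolls=9,0 (sum=9), consumes 2 rolls
Frame 4 starts at roll index 6: rolls=1,3 (sum=4), consumes 2 rolls
Frame 5 starts at roll index 8: rolls=6,3 (sum=9), consumes 2 rolls
Frame 6 starts at roll index 10: rolls=8,0 (sum=8), consumes 2 rolls
Frame 7 starts at roll index 12: roll=10 (strike), consumes 1 roll
Frame 8 starts at roll index 13: rolls=4,1 (sum=5), consumes 2 rolls
Frame 9 starts at roll index 15: roll=10 (strike), consumes 1 roll
Frame 10 starts at roll index 16: 2 remaining rolls

Answer: 0 2 4 6 8 10 12 13 15 16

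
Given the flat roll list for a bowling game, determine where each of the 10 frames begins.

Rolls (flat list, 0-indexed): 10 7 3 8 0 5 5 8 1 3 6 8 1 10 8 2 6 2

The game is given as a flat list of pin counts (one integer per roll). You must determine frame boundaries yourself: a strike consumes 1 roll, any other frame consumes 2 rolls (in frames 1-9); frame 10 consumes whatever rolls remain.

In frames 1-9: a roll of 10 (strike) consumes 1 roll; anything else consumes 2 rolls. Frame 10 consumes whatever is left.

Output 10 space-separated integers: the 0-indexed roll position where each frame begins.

Frame 1 starts at roll index 0: roll=10 (strike), consumes 1 roll
Frame 2 starts at roll index 1: rolls=7,3 (sum=10), consumes 2 rolls
Frame 3 starts at roll index 3: rolls=8,0 (sum=8), consumes 2 rolls
Frame 4 starts at roll index 5: rolls=5,5 (sum=10), consumes 2 rolls
Frame 5 starts at roll index 7: rolls=8,1 (sum=9), consumes 2 rolls
Frame 6 starts at roll index 9: rolls=3,6 (sum=9), consumes 2 rolls
Frame 7 starts at roll index 11: rolls=8,1 (sum=9), consumes 2 rolls
Frame 8 starts at roll index 13: roll=10 (strike), consumes 1 roll
Frame 9 starts at roll index 14: rolls=8,2 (sum=10), consumes 2 rolls
Frame 10 starts at roll index 16: 2 remaining rolls

Answer: 0 1 3 5 7 9 11 13 14 16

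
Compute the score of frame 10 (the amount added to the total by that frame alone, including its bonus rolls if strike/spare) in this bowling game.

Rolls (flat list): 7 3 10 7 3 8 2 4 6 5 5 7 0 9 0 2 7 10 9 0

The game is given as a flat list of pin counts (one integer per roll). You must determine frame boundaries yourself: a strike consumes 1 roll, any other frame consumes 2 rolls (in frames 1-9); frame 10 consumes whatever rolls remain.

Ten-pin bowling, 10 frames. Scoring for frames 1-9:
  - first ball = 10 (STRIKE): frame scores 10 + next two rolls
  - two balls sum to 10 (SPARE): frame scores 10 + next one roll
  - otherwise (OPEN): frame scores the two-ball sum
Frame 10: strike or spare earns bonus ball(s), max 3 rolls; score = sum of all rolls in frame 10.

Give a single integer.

Frame 1: SPARE (7+3=10). 10 + next roll (10) = 20. Cumulative: 20
Frame 2: STRIKE. 10 + next two rolls (7+3) = 20. Cumulative: 40
Frame 3: SPARE (7+3=10). 10 + next roll (8) = 18. Cumulative: 58
Frame 4: SPARE (8+2=10). 10 + next roll (4) = 14. Cumulative: 72
Frame 5: SPARE (4+6=10). 10 + next roll (5) = 15. Cumulative: 87
Frame 6: SPARE (5+5=10). 10 + next roll (7) = 17. Cumulative: 104
Frame 7: OPEN (7+0=7). Cumulative: 111
Frame 8: OPEN (9+0=9). Cumulative: 120
Frame 9: OPEN (2+7=9). Cumulative: 129
Frame 10: STRIKE. Sum of all frame-10 rolls (10+9+0) = 19. Cumulative: 148

Answer: 19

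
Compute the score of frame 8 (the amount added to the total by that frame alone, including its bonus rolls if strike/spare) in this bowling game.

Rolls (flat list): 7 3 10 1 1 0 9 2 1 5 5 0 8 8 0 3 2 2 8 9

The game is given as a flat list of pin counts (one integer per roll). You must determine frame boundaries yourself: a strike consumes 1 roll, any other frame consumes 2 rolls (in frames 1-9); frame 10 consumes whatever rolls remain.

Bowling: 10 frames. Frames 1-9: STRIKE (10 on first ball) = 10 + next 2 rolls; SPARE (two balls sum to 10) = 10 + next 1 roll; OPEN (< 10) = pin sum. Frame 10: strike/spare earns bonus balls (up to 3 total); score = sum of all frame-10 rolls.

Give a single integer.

Answer: 8

Derivation:
Frame 1: SPARE (7+3=10). 10 + next roll (10) = 20. Cumulative: 20
Frame 2: STRIKE. 10 + next two rolls (1+1) = 12. Cumulative: 32
Frame 3: OPEN (1+1=2). Cumulative: 34
Frame 4: OPEN (0+9=9). Cumulative: 43
Frame 5: OPEN (2+1=3). Cumulative: 46
Frame 6: SPARE (5+5=10). 10 + next roll (0) = 10. Cumulative: 56
Frame 7: OPEN (0+8=8). Cumulative: 64
Frame 8: OPEN (8+0=8). Cumulative: 72
Frame 9: OPEN (3+2=5). Cumulative: 77
Frame 10: SPARE. Sum of all frame-10 rolls (2+8+9) = 19. Cumulative: 96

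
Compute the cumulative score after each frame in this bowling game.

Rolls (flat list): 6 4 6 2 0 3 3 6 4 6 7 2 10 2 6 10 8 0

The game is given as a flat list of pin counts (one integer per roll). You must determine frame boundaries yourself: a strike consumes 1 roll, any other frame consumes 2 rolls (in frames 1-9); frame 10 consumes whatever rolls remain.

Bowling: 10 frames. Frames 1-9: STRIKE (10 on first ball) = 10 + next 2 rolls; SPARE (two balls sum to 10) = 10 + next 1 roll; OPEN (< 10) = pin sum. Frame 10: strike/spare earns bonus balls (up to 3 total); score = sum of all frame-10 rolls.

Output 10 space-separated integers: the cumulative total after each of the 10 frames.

Answer: 16 24 27 36 53 62 80 88 106 114

Derivation:
Frame 1: SPARE (6+4=10). 10 + next roll (6) = 16. Cumulative: 16
Frame 2: OPEN (6+2=8). Cumulative: 24
Frame 3: OPEN (0+3=3). Cumulative: 27
Frame 4: OPEN (3+6=9). Cumulative: 36
Frame 5: SPARE (4+6=10). 10 + next roll (7) = 17. Cumulative: 53
Frame 6: OPEN (7+2=9). Cumulative: 62
Frame 7: STRIKE. 10 + next two rolls (2+6) = 18. Cumulative: 80
Frame 8: OPEN (2+6=8). Cumulative: 88
Frame 9: STRIKE. 10 + next two rolls (8+0) = 18. Cumulative: 106
Frame 10: OPEN. Sum of all frame-10 rolls (8+0) = 8. Cumulative: 114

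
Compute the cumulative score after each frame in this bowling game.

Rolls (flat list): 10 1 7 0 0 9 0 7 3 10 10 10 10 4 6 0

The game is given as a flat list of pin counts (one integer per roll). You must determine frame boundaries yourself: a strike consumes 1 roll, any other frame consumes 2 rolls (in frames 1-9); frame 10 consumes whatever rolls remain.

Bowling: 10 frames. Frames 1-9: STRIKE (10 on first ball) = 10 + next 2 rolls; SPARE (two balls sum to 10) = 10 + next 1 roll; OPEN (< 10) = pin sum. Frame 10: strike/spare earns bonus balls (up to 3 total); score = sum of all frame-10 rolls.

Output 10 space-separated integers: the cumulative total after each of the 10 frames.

Frame 1: STRIKE. 10 + next two rolls (1+7) = 18. Cumulative: 18
Frame 2: OPEN (1+7=8). Cumulative: 26
Frame 3: OPEN (0+0=0). Cumulative: 26
Frame 4: OPEN (9+0=9). Cumulative: 35
Frame 5: SPARE (7+3=10). 10 + next roll (10) = 20. Cumulative: 55
Frame 6: STRIKE. 10 + next two rolls (10+10) = 30. Cumulative: 85
Frame 7: STRIKE. 10 + next two rolls (10+10) = 30. Cumulative: 115
Frame 8: STRIKE. 10 + next two rolls (10+4) = 24. Cumulative: 139
Frame 9: STRIKE. 10 + next two rolls (4+6) = 20. Cumulative: 159
Frame 10: SPARE. Sum of all frame-10 rolls (4+6+0) = 10. Cumulative: 169

Answer: 18 26 26 35 55 85 115 139 159 169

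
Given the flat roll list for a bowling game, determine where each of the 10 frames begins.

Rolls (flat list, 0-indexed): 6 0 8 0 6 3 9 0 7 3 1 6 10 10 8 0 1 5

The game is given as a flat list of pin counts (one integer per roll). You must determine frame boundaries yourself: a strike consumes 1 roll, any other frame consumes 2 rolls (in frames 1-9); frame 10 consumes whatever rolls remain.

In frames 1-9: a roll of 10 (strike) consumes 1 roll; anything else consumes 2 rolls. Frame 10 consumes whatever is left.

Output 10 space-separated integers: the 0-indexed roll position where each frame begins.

Frame 1 starts at roll index 0: rolls=6,0 (sum=6), consumes 2 rolls
Frame 2 starts at roll index 2: rolls=8,0 (sum=8), consumes 2 rolls
Frame 3 starts at roll index 4: rolls=6,3 (sum=9), consumes 2 rolls
Frame 4 starts at roll index 6: rolls=9,0 (sum=9), consumes 2 rolls
Frame 5 starts at roll index 8: rolls=7,3 (sum=10), consumes 2 rolls
Frame 6 starts at roll index 10: rolls=1,6 (sum=7), consumes 2 rolls
Frame 7 starts at roll index 12: roll=10 (strike), consumes 1 roll
Frame 8 starts at roll index 13: roll=10 (strike), consumes 1 roll
Frame 9 starts at roll index 14: rolls=8,0 (sum=8), consumes 2 rolls
Frame 10 starts at roll index 16: 2 remaining rolls

Answer: 0 2 4 6 8 10 12 13 14 16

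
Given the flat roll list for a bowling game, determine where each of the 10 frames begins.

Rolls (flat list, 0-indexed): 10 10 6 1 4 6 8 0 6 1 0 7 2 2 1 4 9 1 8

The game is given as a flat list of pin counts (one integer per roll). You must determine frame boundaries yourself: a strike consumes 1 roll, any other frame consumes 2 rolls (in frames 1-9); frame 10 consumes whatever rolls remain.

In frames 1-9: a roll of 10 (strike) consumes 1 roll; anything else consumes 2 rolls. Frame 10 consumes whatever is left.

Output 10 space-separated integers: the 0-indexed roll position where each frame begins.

Answer: 0 1 2 4 6 8 10 12 14 16

Derivation:
Frame 1 starts at roll index 0: roll=10 (strike), consumes 1 roll
Frame 2 starts at roll index 1: roll=10 (strike), consumes 1 roll
Frame 3 starts at roll index 2: rolls=6,1 (sum=7), consumes 2 rolls
Frame 4 starts at roll index 4: rolls=4,6 (sum=10), consumes 2 rolls
Frame 5 starts at roll index 6: rolls=8,0 (sum=8), consumes 2 rolls
Frame 6 starts at roll index 8: rolls=6,1 (sum=7), consumes 2 rolls
Frame 7 starts at roll index 10: rolls=0,7 (sum=7), consumes 2 rolls
Frame 8 starts at roll index 12: rolls=2,2 (sum=4), consumes 2 rolls
Frame 9 starts at roll index 14: rolls=1,4 (sum=5), consumes 2 rolls
Frame 10 starts at roll index 16: 3 remaining rolls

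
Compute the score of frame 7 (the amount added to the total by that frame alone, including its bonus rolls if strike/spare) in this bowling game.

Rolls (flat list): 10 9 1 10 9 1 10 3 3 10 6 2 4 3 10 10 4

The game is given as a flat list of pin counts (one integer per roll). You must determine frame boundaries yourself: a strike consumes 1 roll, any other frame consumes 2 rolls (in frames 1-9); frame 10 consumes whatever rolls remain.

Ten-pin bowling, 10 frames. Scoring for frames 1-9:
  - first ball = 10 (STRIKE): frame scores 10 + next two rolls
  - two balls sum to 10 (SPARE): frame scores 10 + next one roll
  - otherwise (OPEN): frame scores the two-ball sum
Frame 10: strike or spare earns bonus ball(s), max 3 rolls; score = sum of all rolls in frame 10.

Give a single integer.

Frame 1: STRIKE. 10 + next two rolls (9+1) = 20. Cumulative: 20
Frame 2: SPARE (9+1=10). 10 + next roll (10) = 20. Cumulative: 40
Frame 3: STRIKE. 10 + next two rolls (9+1) = 20. Cumulative: 60
Frame 4: SPARE (9+1=10). 10 + next roll (10) = 20. Cumulative: 80
Frame 5: STRIKE. 10 + next two rolls (3+3) = 16. Cumulative: 96
Frame 6: OPEN (3+3=6). Cumulative: 102
Frame 7: STRIKE. 10 + next two rolls (6+2) = 18. Cumulative: 120
Frame 8: OPEN (6+2=8). Cumulative: 128
Frame 9: OPEN (4+3=7). Cumulative: 135

Answer: 18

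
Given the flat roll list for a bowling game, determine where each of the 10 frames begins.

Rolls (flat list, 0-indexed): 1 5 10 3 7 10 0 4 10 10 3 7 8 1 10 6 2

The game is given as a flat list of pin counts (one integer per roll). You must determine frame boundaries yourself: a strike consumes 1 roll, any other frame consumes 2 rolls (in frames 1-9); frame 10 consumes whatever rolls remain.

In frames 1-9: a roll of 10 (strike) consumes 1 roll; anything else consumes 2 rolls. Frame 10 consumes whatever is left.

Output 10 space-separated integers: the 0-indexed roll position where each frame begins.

Frame 1 starts at roll index 0: rolls=1,5 (sum=6), consumes 2 rolls
Frame 2 starts at roll index 2: roll=10 (strike), consumes 1 roll
Frame 3 starts at roll index 3: rolls=3,7 (sum=10), consumes 2 rolls
Frame 4 starts at roll index 5: roll=10 (strike), consumes 1 roll
Frame 5 starts at roll index 6: rolls=0,4 (sum=4), consumes 2 rolls
Frame 6 starts at roll index 8: roll=10 (strike), consumes 1 roll
Frame 7 starts at roll index 9: roll=10 (strike), consumes 1 roll
Frame 8 starts at roll index 10: rolls=3,7 (sum=10), consumes 2 rolls
Frame 9 starts at roll index 12: rolls=8,1 (sum=9), consumes 2 rolls
Frame 10 starts at roll index 14: 3 remaining rolls

Answer: 0 2 3 5 6 8 9 10 12 14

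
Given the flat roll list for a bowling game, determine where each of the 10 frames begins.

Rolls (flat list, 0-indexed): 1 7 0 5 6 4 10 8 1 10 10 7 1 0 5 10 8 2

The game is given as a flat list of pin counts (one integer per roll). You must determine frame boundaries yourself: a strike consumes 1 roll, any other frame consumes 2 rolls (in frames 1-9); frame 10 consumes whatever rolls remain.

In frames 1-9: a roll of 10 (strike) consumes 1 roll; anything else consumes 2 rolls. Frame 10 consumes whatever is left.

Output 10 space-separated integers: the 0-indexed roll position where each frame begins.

Frame 1 starts at roll index 0: rolls=1,7 (sum=8), consumes 2 rolls
Frame 2 starts at roll index 2: rolls=0,5 (sum=5), consumes 2 rolls
Frame 3 starts at roll index 4: rolls=6,4 (sum=10), consumes 2 rolls
Frame 4 starts at roll index 6: roll=10 (strike), consumes 1 roll
Frame 5 starts at roll index 7: rolls=8,1 (sum=9), consumes 2 rolls
Frame 6 starts at roll index 9: roll=10 (strike), consumes 1 roll
Frame 7 starts at roll index 10: roll=10 (strike), consumes 1 roll
Frame 8 starts at roll index 11: rolls=7,1 (sum=8), consumes 2 rolls
Frame 9 starts at roll index 13: rolls=0,5 (sum=5), consumes 2 rolls
Frame 10 starts at roll index 15: 3 remaining rolls

Answer: 0 2 4 6 7 9 10 11 13 15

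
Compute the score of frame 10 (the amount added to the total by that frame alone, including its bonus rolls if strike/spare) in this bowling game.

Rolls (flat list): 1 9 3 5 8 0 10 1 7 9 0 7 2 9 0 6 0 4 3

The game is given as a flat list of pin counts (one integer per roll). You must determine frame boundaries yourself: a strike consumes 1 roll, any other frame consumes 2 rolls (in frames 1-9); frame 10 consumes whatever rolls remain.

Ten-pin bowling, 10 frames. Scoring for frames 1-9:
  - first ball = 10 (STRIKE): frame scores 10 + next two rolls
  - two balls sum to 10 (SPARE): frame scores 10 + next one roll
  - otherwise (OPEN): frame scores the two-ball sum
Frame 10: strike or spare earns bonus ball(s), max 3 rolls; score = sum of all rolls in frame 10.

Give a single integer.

Frame 1: SPARE (1+9=10). 10 + next roll (3) = 13. Cumulative: 13
Frame 2: OPEN (3+5=8). Cumulative: 21
Frame 3: OPEN (8+0=8). Cumulative: 29
Frame 4: STRIKE. 10 + next two rolls (1+7) = 18. Cumulative: 47
Frame 5: OPEN (1+7=8). Cumulative: 55
Frame 6: OPEN (9+0=9). Cumulative: 64
Frame 7: OPEN (7+2=9). Cumulative: 73
Frame 8: OPEN (9+0=9). Cumulative: 82
Frame 9: OPEN (6+0=6). Cumulative: 88
Frame 10: OPEN. Sum of all frame-10 rolls (4+3) = 7. Cumulative: 95

Answer: 7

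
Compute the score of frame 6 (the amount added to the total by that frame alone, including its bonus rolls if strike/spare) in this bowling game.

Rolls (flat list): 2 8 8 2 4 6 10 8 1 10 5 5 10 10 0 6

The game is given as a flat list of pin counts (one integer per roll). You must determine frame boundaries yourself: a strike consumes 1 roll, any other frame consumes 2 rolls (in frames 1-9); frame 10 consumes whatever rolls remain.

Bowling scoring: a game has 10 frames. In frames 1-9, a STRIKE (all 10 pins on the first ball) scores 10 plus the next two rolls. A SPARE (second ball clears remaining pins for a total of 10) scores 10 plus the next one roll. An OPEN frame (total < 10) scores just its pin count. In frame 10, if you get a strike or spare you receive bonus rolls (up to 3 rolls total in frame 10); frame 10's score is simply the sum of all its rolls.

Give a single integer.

Frame 1: SPARE (2+8=10). 10 + next roll (8) = 18. Cumulative: 18
Frame 2: SPARE (8+2=10). 10 + next roll (4) = 14. Cumulative: 32
Frame 3: SPARE (4+6=10). 10 + next roll (10) = 20. Cumulative: 52
Frame 4: STRIKE. 10 + next two rolls (8+1) = 19. Cumulative: 71
Frame 5: OPEN (8+1=9). Cumulative: 80
Frame 6: STRIKE. 10 + next two rolls (5+5) = 20. Cumulative: 100
Frame 7: SPARE (5+5=10). 10 + next roll (10) = 20. Cumulative: 120
Frame 8: STRIKE. 10 + next two rolls (10+0) = 20. Cumulative: 140

Answer: 20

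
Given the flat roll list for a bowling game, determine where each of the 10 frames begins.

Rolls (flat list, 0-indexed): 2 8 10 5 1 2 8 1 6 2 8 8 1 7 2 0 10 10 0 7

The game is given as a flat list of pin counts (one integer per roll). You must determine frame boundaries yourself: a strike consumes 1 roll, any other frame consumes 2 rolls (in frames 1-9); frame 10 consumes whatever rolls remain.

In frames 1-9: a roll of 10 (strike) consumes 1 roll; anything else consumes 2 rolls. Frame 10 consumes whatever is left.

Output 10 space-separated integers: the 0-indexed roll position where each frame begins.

Frame 1 starts at roll index 0: rolls=2,8 (sum=10), consumes 2 rolls
Frame 2 starts at roll index 2: roll=10 (strike), consumes 1 roll
Frame 3 starts at roll index 3: rolls=5,1 (sum=6), consumes 2 rolls
Frame 4 starts at roll index 5: rolls=2,8 (sum=10), consumes 2 rolls
Frame 5 starts at roll index 7: rolls=1,6 (sum=7), consumes 2 rolls
Frame 6 starts at roll index 9: rolls=2,8 (sum=10), consumes 2 rolls
Frame 7 starts at roll index 11: rolls=8,1 (sum=9), consumes 2 rolls
Frame 8 starts at roll index 13: rolls=7,2 (sum=9), consumes 2 rolls
Frame 9 starts at roll index 15: rolls=0,10 (sum=10), consumes 2 rolls
Frame 10 starts at roll index 17: 3 remaining rolls

Answer: 0 2 3 5 7 9 11 13 15 17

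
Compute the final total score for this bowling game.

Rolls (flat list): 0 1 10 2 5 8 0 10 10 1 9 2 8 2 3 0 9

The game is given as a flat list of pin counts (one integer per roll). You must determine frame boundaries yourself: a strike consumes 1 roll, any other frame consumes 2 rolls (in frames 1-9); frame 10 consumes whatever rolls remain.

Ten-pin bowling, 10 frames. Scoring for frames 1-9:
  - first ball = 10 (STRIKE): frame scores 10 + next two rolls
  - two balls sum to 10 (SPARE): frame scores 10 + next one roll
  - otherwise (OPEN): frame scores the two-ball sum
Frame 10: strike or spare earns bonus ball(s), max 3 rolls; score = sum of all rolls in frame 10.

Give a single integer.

Frame 1: OPEN (0+1=1). Cumulative: 1
Frame 2: STRIKE. 10 + next two rolls (2+5) = 17. Cumulative: 18
Frame 3: OPEN (2+5=7). Cumulative: 25
Frame 4: OPEN (8+0=8). Cumulative: 33
Frame 5: STRIKE. 10 + next two rolls (10+1) = 21. Cumulative: 54
Frame 6: STRIKE. 10 + next two rolls (1+9) = 20. Cumulative: 74
Frame 7: SPARE (1+9=10). 10 + next roll (2) = 12. Cumulative: 86
Frame 8: SPARE (2+8=10). 10 + next roll (2) = 12. Cumulative: 98
Frame 9: OPEN (2+3=5). Cumulative: 103
Frame 10: OPEN. Sum of all frame-10 rolls (0+9) = 9. Cumulative: 112

Answer: 112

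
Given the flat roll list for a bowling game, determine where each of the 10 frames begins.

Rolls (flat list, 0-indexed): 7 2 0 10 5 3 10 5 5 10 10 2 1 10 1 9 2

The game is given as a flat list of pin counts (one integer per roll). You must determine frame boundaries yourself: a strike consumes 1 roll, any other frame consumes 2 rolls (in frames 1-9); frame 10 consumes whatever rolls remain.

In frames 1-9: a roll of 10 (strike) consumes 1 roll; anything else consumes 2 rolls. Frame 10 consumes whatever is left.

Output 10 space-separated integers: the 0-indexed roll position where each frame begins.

Frame 1 starts at roll index 0: rolls=7,2 (sum=9), consumes 2 rolls
Frame 2 starts at roll index 2: rolls=0,10 (sum=10), consumes 2 rolls
Frame 3 starts at roll index 4: rolls=5,3 (sum=8), consumes 2 rolls
Frame 4 starts at roll index 6: roll=10 (strike), consumes 1 roll
Frame 5 starts at roll index 7: rolls=5,5 (sum=10), consumes 2 rolls
Frame 6 starts at roll index 9: roll=10 (strike), consumes 1 roll
Frame 7 starts at roll index 10: roll=10 (strike), consumes 1 roll
Frame 8 starts at roll index 11: rolls=2,1 (sum=3), consumes 2 rolls
Frame 9 starts at roll index 13: roll=10 (strike), consumes 1 roll
Frame 10 starts at roll index 14: 3 remaining rolls

Answer: 0 2 4 6 7 9 10 11 13 14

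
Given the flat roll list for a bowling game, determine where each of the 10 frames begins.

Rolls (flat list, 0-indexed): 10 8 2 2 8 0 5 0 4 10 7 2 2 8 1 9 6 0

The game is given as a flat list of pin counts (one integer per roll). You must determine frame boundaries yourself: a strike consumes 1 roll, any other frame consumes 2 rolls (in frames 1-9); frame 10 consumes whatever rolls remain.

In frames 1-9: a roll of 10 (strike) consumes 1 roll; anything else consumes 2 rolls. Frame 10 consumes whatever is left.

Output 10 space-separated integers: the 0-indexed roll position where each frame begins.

Answer: 0 1 3 5 7 9 10 12 14 16

Derivation:
Frame 1 starts at roll index 0: roll=10 (strike), consumes 1 roll
Frame 2 starts at roll index 1: rolls=8,2 (sum=10), consumes 2 rolls
Frame 3 starts at roll index 3: rolls=2,8 (sum=10), consumes 2 rolls
Frame 4 starts at roll index 5: rolls=0,5 (sum=5), consumes 2 rolls
Frame 5 starts at roll index 7: rolls=0,4 (sum=4), consumes 2 rolls
Frame 6 starts at roll index 9: roll=10 (strike), consumes 1 roll
Frame 7 starts at roll index 10: rolls=7,2 (sum=9), consumes 2 rolls
Frame 8 starts at roll index 12: rolls=2,8 (sum=10), consumes 2 rolls
Frame 9 starts at roll index 14: rolls=1,9 (sum=10), consumes 2 rolls
Frame 10 starts at roll index 16: 2 remaining rolls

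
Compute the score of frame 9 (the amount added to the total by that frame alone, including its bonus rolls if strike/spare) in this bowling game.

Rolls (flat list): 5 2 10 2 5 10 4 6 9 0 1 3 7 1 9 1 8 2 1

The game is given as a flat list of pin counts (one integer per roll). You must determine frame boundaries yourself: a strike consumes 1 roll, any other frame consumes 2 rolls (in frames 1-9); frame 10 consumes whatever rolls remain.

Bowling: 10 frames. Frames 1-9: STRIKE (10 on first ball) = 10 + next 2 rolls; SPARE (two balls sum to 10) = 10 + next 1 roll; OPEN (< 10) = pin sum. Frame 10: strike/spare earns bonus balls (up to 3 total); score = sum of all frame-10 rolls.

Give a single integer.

Answer: 18

Derivation:
Frame 1: OPEN (5+2=7). Cumulative: 7
Frame 2: STRIKE. 10 + next two rolls (2+5) = 17. Cumulative: 24
Frame 3: OPEN (2+5=7). Cumulative: 31
Frame 4: STRIKE. 10 + next two rolls (4+6) = 20. Cumulative: 51
Frame 5: SPARE (4+6=10). 10 + next roll (9) = 19. Cumulative: 70
Frame 6: OPEN (9+0=9). Cumulative: 79
Frame 7: OPEN (1+3=4). Cumulative: 83
Frame 8: OPEN (7+1=8). Cumulative: 91
Frame 9: SPARE (9+1=10). 10 + next roll (8) = 18. Cumulative: 109
Frame 10: SPARE. Sum of all frame-10 rolls (8+2+1) = 11. Cumulative: 120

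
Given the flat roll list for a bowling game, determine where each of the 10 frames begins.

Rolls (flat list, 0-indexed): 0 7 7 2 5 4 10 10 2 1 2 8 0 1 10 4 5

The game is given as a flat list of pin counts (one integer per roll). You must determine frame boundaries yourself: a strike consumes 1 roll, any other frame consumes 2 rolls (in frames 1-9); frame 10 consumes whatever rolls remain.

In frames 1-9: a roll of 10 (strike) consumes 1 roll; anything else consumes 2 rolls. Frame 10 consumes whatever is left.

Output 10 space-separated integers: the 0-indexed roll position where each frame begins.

Frame 1 starts at roll index 0: rolls=0,7 (sum=7), consumes 2 rolls
Frame 2 starts at roll index 2: rolls=7,2 (sum=9), consumes 2 rolls
Frame 3 starts at roll index 4: rolls=5,4 (sum=9), consumes 2 rolls
Frame 4 starts at roll index 6: roll=10 (strike), consumes 1 roll
Frame 5 starts at roll index 7: roll=10 (strike), consumes 1 roll
Frame 6 starts at roll index 8: rolls=2,1 (sum=3), consumes 2 rolls
Frame 7 starts at roll index 10: rolls=2,8 (sum=10), consumes 2 rolls
Frame 8 starts at roll index 12: rolls=0,1 (sum=1), consumes 2 rolls
Frame 9 starts at roll index 14: roll=10 (strike), consumes 1 roll
Frame 10 starts at roll index 15: 2 remaining rolls

Answer: 0 2 4 6 7 8 10 12 14 15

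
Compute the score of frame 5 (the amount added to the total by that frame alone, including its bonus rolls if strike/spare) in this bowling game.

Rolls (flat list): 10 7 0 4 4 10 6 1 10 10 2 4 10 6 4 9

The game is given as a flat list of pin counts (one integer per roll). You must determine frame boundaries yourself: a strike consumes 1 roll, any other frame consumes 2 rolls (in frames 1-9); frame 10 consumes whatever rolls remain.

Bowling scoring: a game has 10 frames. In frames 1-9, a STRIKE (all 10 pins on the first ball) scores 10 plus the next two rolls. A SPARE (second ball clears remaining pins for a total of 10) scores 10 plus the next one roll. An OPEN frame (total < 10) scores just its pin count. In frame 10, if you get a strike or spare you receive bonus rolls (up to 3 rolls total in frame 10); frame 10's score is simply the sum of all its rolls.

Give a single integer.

Frame 1: STRIKE. 10 + next two rolls (7+0) = 17. Cumulative: 17
Frame 2: OPEN (7+0=7). Cumulative: 24
Frame 3: OPEN (4+4=8). Cumulative: 32
Frame 4: STRIKE. 10 + next two rolls (6+1) = 17. Cumulative: 49
Frame 5: OPEN (6+1=7). Cumulative: 56
Frame 6: STRIKE. 10 + next two rolls (10+2) = 22. Cumulative: 78
Frame 7: STRIKE. 10 + next two rolls (2+4) = 16. Cumulative: 94

Answer: 7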